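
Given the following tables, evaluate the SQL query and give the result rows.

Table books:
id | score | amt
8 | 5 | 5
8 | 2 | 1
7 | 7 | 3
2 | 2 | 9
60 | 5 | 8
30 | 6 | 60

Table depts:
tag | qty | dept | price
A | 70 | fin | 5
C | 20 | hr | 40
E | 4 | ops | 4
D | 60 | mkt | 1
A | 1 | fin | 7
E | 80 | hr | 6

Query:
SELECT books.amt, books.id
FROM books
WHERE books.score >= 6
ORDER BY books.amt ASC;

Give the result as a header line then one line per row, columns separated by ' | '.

== RESULT ==
books.amt | books.id
3 | 7
60 | 30

Derivation:
After WHERE (2 rows):
books.id | books.score | books.amt
7 | 7 | 3
30 | 6 | 60
After SELECT (2 rows):
books.amt | books.id
3 | 7
60 | 30
After ORDER BY (2 rows):
books.amt | books.id
3 | 7
60 | 30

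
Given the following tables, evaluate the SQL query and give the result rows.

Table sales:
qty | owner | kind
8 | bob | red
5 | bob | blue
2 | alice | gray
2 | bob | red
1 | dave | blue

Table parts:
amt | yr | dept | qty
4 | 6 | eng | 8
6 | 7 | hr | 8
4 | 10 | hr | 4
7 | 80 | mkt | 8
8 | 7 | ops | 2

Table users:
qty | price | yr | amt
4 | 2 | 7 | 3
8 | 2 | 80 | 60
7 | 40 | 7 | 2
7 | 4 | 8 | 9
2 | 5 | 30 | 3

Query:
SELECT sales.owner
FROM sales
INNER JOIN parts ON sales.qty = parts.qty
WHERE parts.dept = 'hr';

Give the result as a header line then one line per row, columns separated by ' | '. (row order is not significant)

== RESULT ==
sales.owner
bob

Derivation:
After JOIN parts (5 rows):
sales.qty | sales.owner | sales.kind | parts.amt | parts.yr | parts.dept | parts.qty
8 | bob | red | 4 | 6 | eng | 8
8 | bob | red | 6 | 7 | hr | 8
8 | bob | red | 7 | 80 | mkt | 8
2 | alice | gray | 8 | 7 | ops | 2
2 | bob | red | 8 | 7 | ops | 2
After WHERE (1 rows):
sales.qty | sales.owner | sales.kind | parts.amt | parts.yr | parts.dept | parts.qty
8 | bob | red | 6 | 7 | hr | 8
After SELECT (1 rows):
sales.owner
bob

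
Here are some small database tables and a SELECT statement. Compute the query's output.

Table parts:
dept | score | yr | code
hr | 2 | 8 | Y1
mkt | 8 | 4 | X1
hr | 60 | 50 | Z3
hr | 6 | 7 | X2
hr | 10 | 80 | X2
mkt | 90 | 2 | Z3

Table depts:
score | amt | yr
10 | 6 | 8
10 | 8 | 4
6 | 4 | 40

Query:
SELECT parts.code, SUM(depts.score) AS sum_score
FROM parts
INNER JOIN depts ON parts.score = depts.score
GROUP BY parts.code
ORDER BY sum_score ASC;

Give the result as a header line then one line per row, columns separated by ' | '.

After JOIN depts (3 rows):
parts.dept | parts.score | parts.yr | parts.code | depts.score | depts.amt | depts.yr
hr | 6 | 7 | X2 | 6 | 4 | 40
hr | 10 | 80 | X2 | 10 | 6 | 8
hr | 10 | 80 | X2 | 10 | 8 | 4
After GROUP BY (1 rows):
parts.code | sum_score
X2 | 26
After ORDER BY (1 rows):
parts.code | sum_score
X2 | 26

== RESULT ==
parts.code | sum_score
X2 | 26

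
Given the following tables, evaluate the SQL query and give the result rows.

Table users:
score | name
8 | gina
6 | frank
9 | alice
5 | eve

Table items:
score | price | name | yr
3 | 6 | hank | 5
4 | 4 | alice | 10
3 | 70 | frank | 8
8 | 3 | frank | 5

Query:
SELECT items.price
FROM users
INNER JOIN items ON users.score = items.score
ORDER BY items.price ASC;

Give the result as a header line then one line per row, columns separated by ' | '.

== RESULT ==
items.price
3

Derivation:
After JOIN items (1 rows):
users.score | users.name | items.score | items.price | items.name | items.yr
8 | gina | 8 | 3 | frank | 5
After SELECT (1 rows):
items.price
3
After ORDER BY (1 rows):
items.price
3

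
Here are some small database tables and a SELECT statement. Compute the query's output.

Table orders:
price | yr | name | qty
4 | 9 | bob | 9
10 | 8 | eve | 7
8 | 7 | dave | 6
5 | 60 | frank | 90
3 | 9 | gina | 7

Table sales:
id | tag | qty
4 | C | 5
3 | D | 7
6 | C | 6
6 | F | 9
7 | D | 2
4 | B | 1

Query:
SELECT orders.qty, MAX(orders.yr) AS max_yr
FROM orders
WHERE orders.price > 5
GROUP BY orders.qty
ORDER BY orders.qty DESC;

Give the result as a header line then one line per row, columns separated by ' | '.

After WHERE (2 rows):
orders.price | orders.yr | orders.name | orders.qty
10 | 8 | eve | 7
8 | 7 | dave | 6
After GROUP BY (2 rows):
orders.qty | max_yr
7 | 8
6 | 7
After ORDER BY (2 rows):
orders.qty | max_yr
7 | 8
6 | 7

== RESULT ==
orders.qty | max_yr
7 | 8
6 | 7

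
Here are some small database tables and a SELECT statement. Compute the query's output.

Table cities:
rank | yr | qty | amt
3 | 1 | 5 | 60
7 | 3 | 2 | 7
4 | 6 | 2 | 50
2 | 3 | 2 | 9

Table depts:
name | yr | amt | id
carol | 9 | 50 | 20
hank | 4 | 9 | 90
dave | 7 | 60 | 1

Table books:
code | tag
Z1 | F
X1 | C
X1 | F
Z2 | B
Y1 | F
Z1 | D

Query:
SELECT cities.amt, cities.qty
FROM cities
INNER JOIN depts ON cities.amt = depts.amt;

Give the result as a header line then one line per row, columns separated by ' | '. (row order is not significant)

After JOIN depts (3 rows):
cities.rank | cities.yr | cities.qty | cities.amt | depts.name | depts.yr | depts.amt | depts.id
3 | 1 | 5 | 60 | dave | 7 | 60 | 1
4 | 6 | 2 | 50 | carol | 9 | 50 | 20
2 | 3 | 2 | 9 | hank | 4 | 9 | 90
After SELECT (3 rows):
cities.amt | cities.qty
60 | 5
50 | 2
9 | 2

== RESULT ==
cities.amt | cities.qty
60 | 5
50 | 2
9 | 2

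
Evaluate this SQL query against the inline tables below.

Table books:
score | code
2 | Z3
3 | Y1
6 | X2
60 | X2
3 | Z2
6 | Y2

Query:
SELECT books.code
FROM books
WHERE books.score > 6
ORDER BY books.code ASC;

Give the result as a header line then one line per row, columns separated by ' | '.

After WHERE (1 rows):
books.score | books.code
60 | X2
After SELECT (1 rows):
books.code
X2
After ORDER BY (1 rows):
books.code
X2

== RESULT ==
books.code
X2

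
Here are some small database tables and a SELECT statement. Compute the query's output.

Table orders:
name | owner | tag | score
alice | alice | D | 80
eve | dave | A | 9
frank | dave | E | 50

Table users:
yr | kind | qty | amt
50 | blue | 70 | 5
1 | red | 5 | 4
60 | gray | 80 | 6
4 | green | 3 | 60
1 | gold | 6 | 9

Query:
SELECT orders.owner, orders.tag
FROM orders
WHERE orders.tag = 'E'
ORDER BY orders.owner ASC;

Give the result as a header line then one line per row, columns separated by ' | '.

After WHERE (1 rows):
orders.name | orders.owner | orders.tag | orders.score
frank | dave | E | 50
After SELECT (1 rows):
orders.owner | orders.tag
dave | E
After ORDER BY (1 rows):
orders.owner | orders.tag
dave | E

== RESULT ==
orders.owner | orders.tag
dave | E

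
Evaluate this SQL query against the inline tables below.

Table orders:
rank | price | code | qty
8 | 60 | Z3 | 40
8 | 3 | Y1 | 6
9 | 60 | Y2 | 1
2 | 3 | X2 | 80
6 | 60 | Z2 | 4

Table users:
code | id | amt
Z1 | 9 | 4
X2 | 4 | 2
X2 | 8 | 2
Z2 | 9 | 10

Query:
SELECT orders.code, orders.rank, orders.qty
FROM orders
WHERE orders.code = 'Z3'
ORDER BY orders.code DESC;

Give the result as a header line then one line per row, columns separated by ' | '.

After WHERE (1 rows):
orders.rank | orders.price | orders.code | orders.qty
8 | 60 | Z3 | 40
After SELECT (1 rows):
orders.code | orders.rank | orders.qty
Z3 | 8 | 40
After ORDER BY (1 rows):
orders.code | orders.rank | orders.qty
Z3 | 8 | 40

== RESULT ==
orders.code | orders.rank | orders.qty
Z3 | 8 | 40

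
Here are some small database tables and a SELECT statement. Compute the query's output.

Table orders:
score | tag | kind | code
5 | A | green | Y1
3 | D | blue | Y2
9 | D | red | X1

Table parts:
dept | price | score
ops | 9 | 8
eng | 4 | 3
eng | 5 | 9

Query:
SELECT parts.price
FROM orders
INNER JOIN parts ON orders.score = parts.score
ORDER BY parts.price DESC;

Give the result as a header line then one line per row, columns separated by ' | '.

After JOIN parts (2 rows):
orders.score | orders.tag | orders.kind | orders.code | parts.dept | parts.price | parts.score
3 | D | blue | Y2 | eng | 4 | 3
9 | D | red | X1 | eng | 5 | 9
After SELECT (2 rows):
parts.price
4
5
After ORDER BY (2 rows):
parts.price
5
4

== RESULT ==
parts.price
5
4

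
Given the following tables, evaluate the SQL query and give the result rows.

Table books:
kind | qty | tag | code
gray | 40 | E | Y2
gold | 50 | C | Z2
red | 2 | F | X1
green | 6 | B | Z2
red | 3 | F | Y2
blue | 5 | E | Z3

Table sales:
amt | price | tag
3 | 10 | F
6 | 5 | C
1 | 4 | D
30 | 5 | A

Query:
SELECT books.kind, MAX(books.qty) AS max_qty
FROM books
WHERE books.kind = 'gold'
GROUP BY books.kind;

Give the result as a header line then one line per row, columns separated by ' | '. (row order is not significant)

== RESULT ==
books.kind | max_qty
gold | 50

Derivation:
After WHERE (1 rows):
books.kind | books.qty | books.tag | books.code
gold | 50 | C | Z2
After GROUP BY (1 rows):
books.kind | max_qty
gold | 50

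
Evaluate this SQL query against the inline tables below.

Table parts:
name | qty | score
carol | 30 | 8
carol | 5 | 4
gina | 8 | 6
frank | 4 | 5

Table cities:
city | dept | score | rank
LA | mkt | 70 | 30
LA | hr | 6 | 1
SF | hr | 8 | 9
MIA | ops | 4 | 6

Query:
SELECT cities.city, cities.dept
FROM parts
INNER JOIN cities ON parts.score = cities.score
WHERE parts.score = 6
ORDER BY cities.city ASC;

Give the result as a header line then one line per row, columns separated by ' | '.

== RESULT ==
cities.city | cities.dept
LA | hr

Derivation:
After JOIN cities (3 rows):
parts.name | parts.qty | parts.score | cities.city | cities.dept | cities.score | cities.rank
carol | 30 | 8 | SF | hr | 8 | 9
carol | 5 | 4 | MIA | ops | 4 | 6
gina | 8 | 6 | LA | hr | 6 | 1
After WHERE (1 rows):
parts.name | parts.qty | parts.score | cities.city | cities.dept | cities.score | cities.rank
gina | 8 | 6 | LA | hr | 6 | 1
After SELECT (1 rows):
cities.city | cities.dept
LA | hr
After ORDER BY (1 rows):
cities.city | cities.dept
LA | hr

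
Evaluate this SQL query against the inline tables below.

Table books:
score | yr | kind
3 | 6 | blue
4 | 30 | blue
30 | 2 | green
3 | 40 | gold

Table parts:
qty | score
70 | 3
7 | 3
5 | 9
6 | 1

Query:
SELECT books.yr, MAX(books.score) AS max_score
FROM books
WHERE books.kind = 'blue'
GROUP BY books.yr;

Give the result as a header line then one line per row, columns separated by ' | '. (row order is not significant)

== RESULT ==
books.yr | max_score
6 | 3
30 | 4

Derivation:
After WHERE (2 rows):
books.score | books.yr | books.kind
3 | 6 | blue
4 | 30 | blue
After GROUP BY (2 rows):
books.yr | max_score
6 | 3
30 | 4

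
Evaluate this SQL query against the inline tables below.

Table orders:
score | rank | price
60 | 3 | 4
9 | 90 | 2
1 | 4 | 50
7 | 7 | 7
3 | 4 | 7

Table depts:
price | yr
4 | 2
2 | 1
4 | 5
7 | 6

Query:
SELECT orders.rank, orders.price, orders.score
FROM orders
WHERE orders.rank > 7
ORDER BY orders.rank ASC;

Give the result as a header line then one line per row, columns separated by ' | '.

== RESULT ==
orders.rank | orders.price | orders.score
90 | 2 | 9

Derivation:
After WHERE (1 rows):
orders.score | orders.rank | orders.price
9 | 90 | 2
After SELECT (1 rows):
orders.rank | orders.price | orders.score
90 | 2 | 9
After ORDER BY (1 rows):
orders.rank | orders.price | orders.score
90 | 2 | 9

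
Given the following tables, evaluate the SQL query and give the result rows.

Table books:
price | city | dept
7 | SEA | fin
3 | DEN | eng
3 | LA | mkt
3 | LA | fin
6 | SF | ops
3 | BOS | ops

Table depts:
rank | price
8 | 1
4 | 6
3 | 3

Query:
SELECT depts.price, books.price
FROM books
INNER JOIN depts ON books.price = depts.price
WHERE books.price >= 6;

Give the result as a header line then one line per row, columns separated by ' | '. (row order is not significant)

After JOIN depts (5 rows):
books.price | books.city | books.dept | depts.rank | depts.price
3 | DEN | eng | 3 | 3
3 | LA | mkt | 3 | 3
3 | LA | fin | 3 | 3
6 | SF | ops | 4 | 6
3 | BOS | ops | 3 | 3
After WHERE (1 rows):
books.price | books.city | books.dept | depts.rank | depts.price
6 | SF | ops | 4 | 6
After SELECT (1 rows):
depts.price | books.price
6 | 6

== RESULT ==
depts.price | books.price
6 | 6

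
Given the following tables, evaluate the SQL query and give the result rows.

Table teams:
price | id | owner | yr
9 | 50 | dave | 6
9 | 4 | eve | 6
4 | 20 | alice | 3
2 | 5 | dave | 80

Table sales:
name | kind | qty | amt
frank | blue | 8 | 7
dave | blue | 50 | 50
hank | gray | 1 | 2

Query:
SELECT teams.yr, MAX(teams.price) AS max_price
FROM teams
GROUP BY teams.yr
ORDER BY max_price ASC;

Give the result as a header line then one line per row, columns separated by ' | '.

== RESULT ==
teams.yr | max_price
80 | 2
3 | 4
6 | 9

Derivation:
After GROUP BY (3 rows):
teams.yr | max_price
6 | 9
3 | 4
80 | 2
After ORDER BY (3 rows):
teams.yr | max_price
80 | 2
3 | 4
6 | 9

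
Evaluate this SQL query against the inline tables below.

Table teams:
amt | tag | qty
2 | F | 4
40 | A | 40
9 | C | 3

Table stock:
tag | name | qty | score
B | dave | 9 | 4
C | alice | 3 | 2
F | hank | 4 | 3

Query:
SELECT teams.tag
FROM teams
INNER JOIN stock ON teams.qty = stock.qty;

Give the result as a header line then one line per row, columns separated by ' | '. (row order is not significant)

After JOIN stock (2 rows):
teams.amt | teams.tag | teams.qty | stock.tag | stock.name | stock.qty | stock.score
2 | F | 4 | F | hank | 4 | 3
9 | C | 3 | C | alice | 3 | 2
After SELECT (2 rows):
teams.tag
F
C

== RESULT ==
teams.tag
F
C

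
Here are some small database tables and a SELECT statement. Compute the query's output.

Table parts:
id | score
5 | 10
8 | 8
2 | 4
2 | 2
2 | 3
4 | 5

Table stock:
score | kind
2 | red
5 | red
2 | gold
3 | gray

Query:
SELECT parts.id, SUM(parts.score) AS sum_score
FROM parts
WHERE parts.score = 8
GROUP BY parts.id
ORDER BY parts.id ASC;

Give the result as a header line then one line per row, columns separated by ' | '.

After WHERE (1 rows):
parts.id | parts.score
8 | 8
After GROUP BY (1 rows):
parts.id | sum_score
8 | 8
After ORDER BY (1 rows):
parts.id | sum_score
8 | 8

== RESULT ==
parts.id | sum_score
8 | 8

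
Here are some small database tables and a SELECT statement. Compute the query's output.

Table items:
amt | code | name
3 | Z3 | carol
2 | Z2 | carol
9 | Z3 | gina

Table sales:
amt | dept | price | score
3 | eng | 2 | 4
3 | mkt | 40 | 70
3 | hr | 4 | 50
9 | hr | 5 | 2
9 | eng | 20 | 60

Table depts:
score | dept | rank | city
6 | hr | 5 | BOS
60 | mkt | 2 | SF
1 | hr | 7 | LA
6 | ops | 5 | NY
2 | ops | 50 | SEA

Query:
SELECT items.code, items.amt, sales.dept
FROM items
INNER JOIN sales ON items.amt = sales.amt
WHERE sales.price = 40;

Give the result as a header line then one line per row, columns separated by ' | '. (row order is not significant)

== RESULT ==
items.code | items.amt | sales.dept
Z3 | 3 | mkt

Derivation:
After JOIN sales (5 rows):
items.amt | items.code | items.name | sales.amt | sales.dept | sales.price | sales.score
3 | Z3 | carol | 3 | eng | 2 | 4
3 | Z3 | carol | 3 | mkt | 40 | 70
3 | Z3 | carol | 3 | hr | 4 | 50
9 | Z3 | gina | 9 | hr | 5 | 2
9 | Z3 | gina | 9 | eng | 20 | 60
After WHERE (1 rows):
items.amt | items.code | items.name | sales.amt | sales.dept | sales.price | sales.score
3 | Z3 | carol | 3 | mkt | 40 | 70
After SELECT (1 rows):
items.code | items.amt | sales.dept
Z3 | 3 | mkt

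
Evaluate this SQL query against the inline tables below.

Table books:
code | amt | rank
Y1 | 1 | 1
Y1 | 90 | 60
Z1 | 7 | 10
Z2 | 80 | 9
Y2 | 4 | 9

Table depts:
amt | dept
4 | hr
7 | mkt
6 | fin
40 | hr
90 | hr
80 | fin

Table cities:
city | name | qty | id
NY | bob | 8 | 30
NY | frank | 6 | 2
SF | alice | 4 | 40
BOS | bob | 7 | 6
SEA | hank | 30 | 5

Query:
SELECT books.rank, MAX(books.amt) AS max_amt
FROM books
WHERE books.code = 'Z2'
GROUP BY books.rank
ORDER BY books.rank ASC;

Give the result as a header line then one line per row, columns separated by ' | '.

After WHERE (1 rows):
books.code | books.amt | books.rank
Z2 | 80 | 9
After GROUP BY (1 rows):
books.rank | max_amt
9 | 80
After ORDER BY (1 rows):
books.rank | max_amt
9 | 80

== RESULT ==
books.rank | max_amt
9 | 80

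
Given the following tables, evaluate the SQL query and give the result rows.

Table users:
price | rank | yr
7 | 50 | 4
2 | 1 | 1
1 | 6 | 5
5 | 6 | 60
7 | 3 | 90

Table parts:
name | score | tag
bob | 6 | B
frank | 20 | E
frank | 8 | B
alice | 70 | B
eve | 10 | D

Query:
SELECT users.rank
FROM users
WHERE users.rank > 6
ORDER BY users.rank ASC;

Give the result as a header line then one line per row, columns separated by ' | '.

== RESULT ==
users.rank
50

Derivation:
After WHERE (1 rows):
users.price | users.rank | users.yr
7 | 50 | 4
After SELECT (1 rows):
users.rank
50
After ORDER BY (1 rows):
users.rank
50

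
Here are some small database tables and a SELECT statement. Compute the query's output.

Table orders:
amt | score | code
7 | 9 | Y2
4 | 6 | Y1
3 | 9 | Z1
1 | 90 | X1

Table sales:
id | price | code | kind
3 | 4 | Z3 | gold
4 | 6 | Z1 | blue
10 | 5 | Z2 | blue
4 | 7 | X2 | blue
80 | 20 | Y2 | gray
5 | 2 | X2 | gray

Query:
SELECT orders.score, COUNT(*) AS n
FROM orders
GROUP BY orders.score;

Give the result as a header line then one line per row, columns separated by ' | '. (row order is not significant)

After GROUP BY (3 rows):
orders.score | n
9 | 2
6 | 1
90 | 1

== RESULT ==
orders.score | n
9 | 2
6 | 1
90 | 1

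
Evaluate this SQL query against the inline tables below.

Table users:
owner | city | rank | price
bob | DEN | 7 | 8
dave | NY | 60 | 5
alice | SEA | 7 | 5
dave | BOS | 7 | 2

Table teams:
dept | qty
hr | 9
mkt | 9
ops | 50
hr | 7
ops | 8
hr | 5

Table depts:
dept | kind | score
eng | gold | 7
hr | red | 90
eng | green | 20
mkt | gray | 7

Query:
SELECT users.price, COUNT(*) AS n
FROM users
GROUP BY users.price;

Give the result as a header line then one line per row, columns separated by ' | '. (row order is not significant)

After GROUP BY (3 rows):
users.price | n
8 | 1
5 | 2
2 | 1

== RESULT ==
users.price | n
8 | 1
5 | 2
2 | 1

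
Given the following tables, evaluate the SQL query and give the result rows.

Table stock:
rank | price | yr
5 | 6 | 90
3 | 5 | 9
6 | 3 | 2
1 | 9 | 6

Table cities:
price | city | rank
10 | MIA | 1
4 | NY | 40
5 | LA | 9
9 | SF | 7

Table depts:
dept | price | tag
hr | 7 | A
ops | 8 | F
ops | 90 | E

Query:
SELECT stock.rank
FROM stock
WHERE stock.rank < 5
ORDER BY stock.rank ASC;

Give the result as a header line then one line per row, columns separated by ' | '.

== RESULT ==
stock.rank
1
3

Derivation:
After WHERE (2 rows):
stock.rank | stock.price | stock.yr
3 | 5 | 9
1 | 9 | 6
After SELECT (2 rows):
stock.rank
3
1
After ORDER BY (2 rows):
stock.rank
1
3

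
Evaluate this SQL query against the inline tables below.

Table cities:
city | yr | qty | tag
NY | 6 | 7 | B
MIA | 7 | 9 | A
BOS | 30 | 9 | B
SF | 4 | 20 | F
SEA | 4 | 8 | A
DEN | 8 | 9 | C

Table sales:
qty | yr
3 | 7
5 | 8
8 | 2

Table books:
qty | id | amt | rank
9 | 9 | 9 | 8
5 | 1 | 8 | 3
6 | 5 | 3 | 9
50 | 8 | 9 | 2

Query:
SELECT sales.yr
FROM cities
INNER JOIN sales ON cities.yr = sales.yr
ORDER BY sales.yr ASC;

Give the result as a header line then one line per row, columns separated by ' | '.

== RESULT ==
sales.yr
7
8

Derivation:
After JOIN sales (2 rows):
cities.city | cities.yr | cities.qty | cities.tag | sales.qty | sales.yr
MIA | 7 | 9 | A | 3 | 7
DEN | 8 | 9 | C | 5 | 8
After SELECT (2 rows):
sales.yr
7
8
After ORDER BY (2 rows):
sales.yr
7
8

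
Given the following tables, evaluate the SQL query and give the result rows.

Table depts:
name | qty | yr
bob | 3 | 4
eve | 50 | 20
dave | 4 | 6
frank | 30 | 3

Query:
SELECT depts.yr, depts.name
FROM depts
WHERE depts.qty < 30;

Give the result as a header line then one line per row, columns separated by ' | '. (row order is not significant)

== RESULT ==
depts.yr | depts.name
4 | bob
6 | dave

Derivation:
After WHERE (2 rows):
depts.name | depts.qty | depts.yr
bob | 3 | 4
dave | 4 | 6
After SELECT (2 rows):
depts.yr | depts.name
4 | bob
6 | dave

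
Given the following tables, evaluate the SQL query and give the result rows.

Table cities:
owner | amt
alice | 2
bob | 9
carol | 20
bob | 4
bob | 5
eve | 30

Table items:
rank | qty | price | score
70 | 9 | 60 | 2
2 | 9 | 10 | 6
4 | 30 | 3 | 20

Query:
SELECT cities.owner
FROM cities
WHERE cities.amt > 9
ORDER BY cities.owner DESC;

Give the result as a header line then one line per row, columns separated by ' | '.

After WHERE (2 rows):
cities.owner | cities.amt
carol | 20
eve | 30
After SELECT (2 rows):
cities.owner
carol
eve
After ORDER BY (2 rows):
cities.owner
eve
carol

== RESULT ==
cities.owner
eve
carol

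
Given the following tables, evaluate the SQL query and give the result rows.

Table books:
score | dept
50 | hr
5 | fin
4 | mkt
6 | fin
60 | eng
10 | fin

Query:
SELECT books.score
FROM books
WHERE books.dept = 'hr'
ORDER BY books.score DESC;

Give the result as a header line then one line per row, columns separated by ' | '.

== RESULT ==
books.score
50

Derivation:
After WHERE (1 rows):
books.score | books.dept
50 | hr
After SELECT (1 rows):
books.score
50
After ORDER BY (1 rows):
books.score
50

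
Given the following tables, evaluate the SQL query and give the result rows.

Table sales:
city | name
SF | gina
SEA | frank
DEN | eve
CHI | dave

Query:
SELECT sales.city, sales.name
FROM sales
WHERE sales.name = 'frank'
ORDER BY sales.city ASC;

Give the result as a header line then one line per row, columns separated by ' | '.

After WHERE (1 rows):
sales.city | sales.name
SEA | frank
After SELECT (1 rows):
sales.city | sales.name
SEA | frank
After ORDER BY (1 rows):
sales.city | sales.name
SEA | frank

== RESULT ==
sales.city | sales.name
SEA | frank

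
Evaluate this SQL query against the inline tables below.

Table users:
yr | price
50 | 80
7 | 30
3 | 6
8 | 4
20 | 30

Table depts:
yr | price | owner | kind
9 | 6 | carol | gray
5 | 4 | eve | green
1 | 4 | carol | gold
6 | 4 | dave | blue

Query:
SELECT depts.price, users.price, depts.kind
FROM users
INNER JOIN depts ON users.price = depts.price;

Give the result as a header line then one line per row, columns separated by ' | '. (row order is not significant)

== RESULT ==
depts.price | users.price | depts.kind
6 | 6 | gray
4 | 4 | green
4 | 4 | gold
4 | 4 | blue

Derivation:
After JOIN depts (4 rows):
users.yr | users.price | depts.yr | depts.price | depts.owner | depts.kind
3 | 6 | 9 | 6 | carol | gray
8 | 4 | 5 | 4 | eve | green
8 | 4 | 1 | 4 | carol | gold
8 | 4 | 6 | 4 | dave | blue
After SELECT (4 rows):
depts.price | users.price | depts.kind
6 | 6 | gray
4 | 4 | green
4 | 4 | gold
4 | 4 | blue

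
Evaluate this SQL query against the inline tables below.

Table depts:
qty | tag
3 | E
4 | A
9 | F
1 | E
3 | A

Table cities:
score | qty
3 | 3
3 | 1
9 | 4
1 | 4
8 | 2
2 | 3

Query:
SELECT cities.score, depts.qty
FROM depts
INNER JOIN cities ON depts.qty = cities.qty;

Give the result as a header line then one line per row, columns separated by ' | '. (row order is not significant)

== RESULT ==
cities.score | depts.qty
3 | 3
2 | 3
9 | 4
1 | 4
3 | 1
3 | 3
2 | 3

Derivation:
After JOIN cities (7 rows):
depts.qty | depts.tag | cities.score | cities.qty
3 | E | 3 | 3
3 | E | 2 | 3
4 | A | 9 | 4
4 | A | 1 | 4
1 | E | 3 | 1
3 | A | 3 | 3
3 | A | 2 | 3
After SELECT (7 rows):
cities.score | depts.qty
3 | 3
2 | 3
9 | 4
1 | 4
3 | 1
3 | 3
2 | 3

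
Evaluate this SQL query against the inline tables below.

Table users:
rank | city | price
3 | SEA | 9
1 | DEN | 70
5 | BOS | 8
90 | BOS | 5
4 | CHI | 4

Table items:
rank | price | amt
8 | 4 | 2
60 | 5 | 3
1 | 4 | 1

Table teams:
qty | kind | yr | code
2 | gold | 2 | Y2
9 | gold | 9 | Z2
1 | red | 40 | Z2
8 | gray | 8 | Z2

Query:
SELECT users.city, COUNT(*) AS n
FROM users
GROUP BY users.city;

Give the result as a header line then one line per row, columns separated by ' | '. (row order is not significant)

After GROUP BY (4 rows):
users.city | n
SEA | 1
DEN | 1
BOS | 2
CHI | 1

== RESULT ==
users.city | n
SEA | 1
DEN | 1
BOS | 2
CHI | 1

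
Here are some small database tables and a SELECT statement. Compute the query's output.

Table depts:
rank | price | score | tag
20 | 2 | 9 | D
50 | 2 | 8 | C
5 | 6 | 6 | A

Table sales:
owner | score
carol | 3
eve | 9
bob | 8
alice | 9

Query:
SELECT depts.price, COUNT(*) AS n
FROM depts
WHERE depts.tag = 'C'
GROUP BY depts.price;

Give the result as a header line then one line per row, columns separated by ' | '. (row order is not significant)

After WHERE (1 rows):
depts.rank | depts.price | depts.score | depts.tag
50 | 2 | 8 | C
After GROUP BY (1 rows):
depts.price | n
2 | 1

== RESULT ==
depts.price | n
2 | 1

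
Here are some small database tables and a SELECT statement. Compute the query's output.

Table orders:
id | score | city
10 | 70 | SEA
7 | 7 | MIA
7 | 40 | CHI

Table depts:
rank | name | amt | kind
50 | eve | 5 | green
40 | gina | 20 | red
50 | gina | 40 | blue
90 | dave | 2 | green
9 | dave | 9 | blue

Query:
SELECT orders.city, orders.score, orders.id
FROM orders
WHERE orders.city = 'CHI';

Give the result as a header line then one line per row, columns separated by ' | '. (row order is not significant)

== RESULT ==
orders.city | orders.score | orders.id
CHI | 40 | 7

Derivation:
After WHERE (1 rows):
orders.id | orders.score | orders.city
7 | 40 | CHI
After SELECT (1 rows):
orders.city | orders.score | orders.id
CHI | 40 | 7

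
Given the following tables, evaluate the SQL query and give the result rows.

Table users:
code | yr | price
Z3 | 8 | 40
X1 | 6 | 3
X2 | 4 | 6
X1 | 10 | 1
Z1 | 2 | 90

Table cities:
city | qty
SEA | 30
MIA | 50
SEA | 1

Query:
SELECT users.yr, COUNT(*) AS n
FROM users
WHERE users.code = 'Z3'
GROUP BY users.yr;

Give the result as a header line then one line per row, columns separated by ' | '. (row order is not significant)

== RESULT ==
users.yr | n
8 | 1

Derivation:
After WHERE (1 rows):
users.code | users.yr | users.price
Z3 | 8 | 40
After GROUP BY (1 rows):
users.yr | n
8 | 1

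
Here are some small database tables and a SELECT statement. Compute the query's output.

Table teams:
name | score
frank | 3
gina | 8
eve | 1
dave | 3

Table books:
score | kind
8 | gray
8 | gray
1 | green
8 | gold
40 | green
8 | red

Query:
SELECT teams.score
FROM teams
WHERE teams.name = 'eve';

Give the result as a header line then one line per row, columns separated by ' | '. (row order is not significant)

== RESULT ==
teams.score
1

Derivation:
After WHERE (1 rows):
teams.name | teams.score
eve | 1
After SELECT (1 rows):
teams.score
1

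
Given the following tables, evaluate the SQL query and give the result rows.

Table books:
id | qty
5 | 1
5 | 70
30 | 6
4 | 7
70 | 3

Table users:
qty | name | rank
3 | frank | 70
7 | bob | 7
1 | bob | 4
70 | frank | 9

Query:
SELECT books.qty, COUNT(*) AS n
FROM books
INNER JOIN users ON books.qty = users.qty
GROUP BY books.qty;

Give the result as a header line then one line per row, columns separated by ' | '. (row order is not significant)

After JOIN users (4 rows):
books.id | books.qty | users.qty | users.name | users.rank
5 | 1 | 1 | bob | 4
5 | 70 | 70 | frank | 9
4 | 7 | 7 | bob | 7
70 | 3 | 3 | frank | 70
After GROUP BY (4 rows):
books.qty | n
1 | 1
70 | 1
7 | 1
3 | 1

== RESULT ==
books.qty | n
1 | 1
70 | 1
7 | 1
3 | 1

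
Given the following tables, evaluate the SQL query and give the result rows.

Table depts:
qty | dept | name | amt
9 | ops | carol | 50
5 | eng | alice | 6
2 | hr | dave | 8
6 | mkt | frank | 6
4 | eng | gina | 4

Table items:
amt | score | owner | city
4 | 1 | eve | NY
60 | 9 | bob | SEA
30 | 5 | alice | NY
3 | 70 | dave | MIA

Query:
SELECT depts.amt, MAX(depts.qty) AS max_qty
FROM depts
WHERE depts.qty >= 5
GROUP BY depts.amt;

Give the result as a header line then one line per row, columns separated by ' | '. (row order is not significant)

== RESULT ==
depts.amt | max_qty
50 | 9
6 | 6

Derivation:
After WHERE (3 rows):
depts.qty | depts.dept | depts.name | depts.amt
9 | ops | carol | 50
5 | eng | alice | 6
6 | mkt | frank | 6
After GROUP BY (2 rows):
depts.amt | max_qty
50 | 9
6 | 6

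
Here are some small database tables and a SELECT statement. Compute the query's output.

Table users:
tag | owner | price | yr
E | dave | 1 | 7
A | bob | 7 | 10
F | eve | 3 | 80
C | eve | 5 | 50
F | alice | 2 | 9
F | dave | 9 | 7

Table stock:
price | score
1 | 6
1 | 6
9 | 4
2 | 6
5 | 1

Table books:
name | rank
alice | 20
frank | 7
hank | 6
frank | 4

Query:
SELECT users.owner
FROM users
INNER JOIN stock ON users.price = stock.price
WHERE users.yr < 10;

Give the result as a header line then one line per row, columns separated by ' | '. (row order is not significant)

== RESULT ==
users.owner
dave
dave
alice
dave

Derivation:
After JOIN stock (5 rows):
users.tag | users.owner | users.price | users.yr | stock.price | stock.score
E | dave | 1 | 7 | 1 | 6
E | dave | 1 | 7 | 1 | 6
C | eve | 5 | 50 | 5 | 1
F | alice | 2 | 9 | 2 | 6
F | dave | 9 | 7 | 9 | 4
After WHERE (4 rows):
users.tag | users.owner | users.price | users.yr | stock.price | stock.score
E | dave | 1 | 7 | 1 | 6
E | dave | 1 | 7 | 1 | 6
F | alice | 2 | 9 | 2 | 6
F | dave | 9 | 7 | 9 | 4
After SELECT (4 rows):
users.owner
dave
dave
alice
dave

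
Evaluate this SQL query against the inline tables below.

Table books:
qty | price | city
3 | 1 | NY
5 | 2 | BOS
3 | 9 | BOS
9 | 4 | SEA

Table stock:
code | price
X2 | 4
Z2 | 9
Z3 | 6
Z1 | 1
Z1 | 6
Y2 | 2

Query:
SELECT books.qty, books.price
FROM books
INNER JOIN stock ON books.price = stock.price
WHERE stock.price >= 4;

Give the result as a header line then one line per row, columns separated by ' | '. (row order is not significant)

After JOIN stock (4 rows):
books.qty | books.price | books.city | stock.code | stock.price
3 | 1 | NY | Z1 | 1
5 | 2 | BOS | Y2 | 2
3 | 9 | BOS | Z2 | 9
9 | 4 | SEA | X2 | 4
After WHERE (2 rows):
books.qty | books.price | books.city | stock.code | stock.price
3 | 9 | BOS | Z2 | 9
9 | 4 | SEA | X2 | 4
After SELECT (2 rows):
books.qty | books.price
3 | 9
9 | 4

== RESULT ==
books.qty | books.price
3 | 9
9 | 4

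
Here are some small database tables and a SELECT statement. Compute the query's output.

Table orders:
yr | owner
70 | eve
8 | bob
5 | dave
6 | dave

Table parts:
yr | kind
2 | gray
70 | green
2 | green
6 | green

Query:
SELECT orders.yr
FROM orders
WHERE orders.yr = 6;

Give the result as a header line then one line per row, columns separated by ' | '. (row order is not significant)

After WHERE (1 rows):
orders.yr | orders.owner
6 | dave
After SELECT (1 rows):
orders.yr
6

== RESULT ==
orders.yr
6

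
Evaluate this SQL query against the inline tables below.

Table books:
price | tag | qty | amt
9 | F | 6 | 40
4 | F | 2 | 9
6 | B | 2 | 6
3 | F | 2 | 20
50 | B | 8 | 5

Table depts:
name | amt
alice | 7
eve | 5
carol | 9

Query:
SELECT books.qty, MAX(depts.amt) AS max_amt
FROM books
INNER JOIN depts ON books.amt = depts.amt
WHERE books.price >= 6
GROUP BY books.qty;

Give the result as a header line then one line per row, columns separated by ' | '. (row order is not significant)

== RESULT ==
books.qty | max_amt
8 | 5

Derivation:
After JOIN depts (2 rows):
books.price | books.tag | books.qty | books.amt | depts.name | depts.amt
4 | F | 2 | 9 | carol | 9
50 | B | 8 | 5 | eve | 5
After WHERE (1 rows):
books.price | books.tag | books.qty | books.amt | depts.name | depts.amt
50 | B | 8 | 5 | eve | 5
After GROUP BY (1 rows):
books.qty | max_amt
8 | 5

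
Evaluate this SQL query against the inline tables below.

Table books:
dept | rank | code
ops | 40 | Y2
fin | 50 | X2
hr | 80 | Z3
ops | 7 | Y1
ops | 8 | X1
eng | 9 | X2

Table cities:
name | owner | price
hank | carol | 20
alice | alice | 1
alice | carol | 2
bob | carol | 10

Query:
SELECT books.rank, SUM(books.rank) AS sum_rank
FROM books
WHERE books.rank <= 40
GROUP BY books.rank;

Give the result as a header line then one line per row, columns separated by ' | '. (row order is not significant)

After WHERE (4 rows):
books.dept | books.rank | books.code
ops | 40 | Y2
ops | 7 | Y1
ops | 8 | X1
eng | 9 | X2
After GROUP BY (4 rows):
books.rank | sum_rank
40 | 40
7 | 7
8 | 8
9 | 9

== RESULT ==
books.rank | sum_rank
40 | 40
7 | 7
8 | 8
9 | 9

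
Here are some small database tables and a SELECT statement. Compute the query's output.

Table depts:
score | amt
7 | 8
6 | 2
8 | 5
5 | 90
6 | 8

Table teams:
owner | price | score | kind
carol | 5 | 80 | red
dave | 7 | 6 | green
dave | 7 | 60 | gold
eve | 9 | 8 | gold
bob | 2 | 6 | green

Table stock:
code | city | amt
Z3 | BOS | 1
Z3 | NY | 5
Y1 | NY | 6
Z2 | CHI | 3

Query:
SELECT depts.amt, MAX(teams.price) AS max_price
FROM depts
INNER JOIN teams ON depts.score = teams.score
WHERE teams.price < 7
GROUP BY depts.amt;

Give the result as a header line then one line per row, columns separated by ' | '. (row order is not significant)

== RESULT ==
depts.amt | max_price
2 | 2
8 | 2

Derivation:
After JOIN teams (5 rows):
depts.score | depts.amt | teams.owner | teams.price | teams.score | teams.kind
6 | 2 | dave | 7 | 6 | green
6 | 2 | bob | 2 | 6 | green
8 | 5 | eve | 9 | 8 | gold
6 | 8 | dave | 7 | 6 | green
6 | 8 | bob | 2 | 6 | green
After WHERE (2 rows):
depts.score | depts.amt | teams.owner | teams.price | teams.score | teams.kind
6 | 2 | bob | 2 | 6 | green
6 | 8 | bob | 2 | 6 | green
After GROUP BY (2 rows):
depts.amt | max_price
2 | 2
8 | 2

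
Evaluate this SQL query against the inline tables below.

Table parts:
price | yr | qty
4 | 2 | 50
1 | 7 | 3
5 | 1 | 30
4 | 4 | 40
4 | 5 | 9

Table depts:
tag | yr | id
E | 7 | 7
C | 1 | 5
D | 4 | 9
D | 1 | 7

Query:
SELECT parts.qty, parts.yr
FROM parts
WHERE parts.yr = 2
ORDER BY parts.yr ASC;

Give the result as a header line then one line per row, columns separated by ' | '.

After WHERE (1 rows):
parts.price | parts.yr | parts.qty
4 | 2 | 50
After SELECT (1 rows):
parts.qty | parts.yr
50 | 2
After ORDER BY (1 rows):
parts.qty | parts.yr
50 | 2

== RESULT ==
parts.qty | parts.yr
50 | 2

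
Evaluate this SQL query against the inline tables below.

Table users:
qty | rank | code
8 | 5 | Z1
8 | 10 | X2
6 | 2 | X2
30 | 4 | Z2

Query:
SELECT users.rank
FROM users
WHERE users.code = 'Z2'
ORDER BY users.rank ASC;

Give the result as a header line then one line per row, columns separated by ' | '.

== RESULT ==
users.rank
4

Derivation:
After WHERE (1 rows):
users.qty | users.rank | users.code
30 | 4 | Z2
After SELECT (1 rows):
users.rank
4
After ORDER BY (1 rows):
users.rank
4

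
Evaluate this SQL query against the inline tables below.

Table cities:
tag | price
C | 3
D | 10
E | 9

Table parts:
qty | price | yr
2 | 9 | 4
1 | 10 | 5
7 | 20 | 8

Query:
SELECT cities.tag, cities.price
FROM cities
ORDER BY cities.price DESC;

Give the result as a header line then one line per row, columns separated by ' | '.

== RESULT ==
cities.tag | cities.price
D | 10
E | 9
C | 3

Derivation:
After SELECT (3 rows):
cities.tag | cities.price
C | 3
D | 10
E | 9
After ORDER BY (3 rows):
cities.tag | cities.price
D | 10
E | 9
C | 3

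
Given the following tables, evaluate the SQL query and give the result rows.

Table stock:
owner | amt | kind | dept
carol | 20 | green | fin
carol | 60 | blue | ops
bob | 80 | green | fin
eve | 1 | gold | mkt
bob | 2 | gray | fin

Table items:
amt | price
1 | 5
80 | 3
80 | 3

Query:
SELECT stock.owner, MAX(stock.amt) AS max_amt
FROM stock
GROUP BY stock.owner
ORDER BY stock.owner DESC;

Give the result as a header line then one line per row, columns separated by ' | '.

After GROUP BY (3 rows):
stock.owner | max_amt
carol | 60
bob | 80
eve | 1
After ORDER BY (3 rows):
stock.owner | max_amt
eve | 1
carol | 60
bob | 80

== RESULT ==
stock.owner | max_amt
eve | 1
carol | 60
bob | 80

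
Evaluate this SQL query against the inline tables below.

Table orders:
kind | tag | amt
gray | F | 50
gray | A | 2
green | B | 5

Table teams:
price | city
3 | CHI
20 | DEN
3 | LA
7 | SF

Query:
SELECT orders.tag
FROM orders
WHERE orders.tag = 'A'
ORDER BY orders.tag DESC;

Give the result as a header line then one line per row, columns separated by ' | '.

== RESULT ==
orders.tag
A

Derivation:
After WHERE (1 rows):
orders.kind | orders.tag | orders.amt
gray | A | 2
After SELECT (1 rows):
orders.tag
A
After ORDER BY (1 rows):
orders.tag
A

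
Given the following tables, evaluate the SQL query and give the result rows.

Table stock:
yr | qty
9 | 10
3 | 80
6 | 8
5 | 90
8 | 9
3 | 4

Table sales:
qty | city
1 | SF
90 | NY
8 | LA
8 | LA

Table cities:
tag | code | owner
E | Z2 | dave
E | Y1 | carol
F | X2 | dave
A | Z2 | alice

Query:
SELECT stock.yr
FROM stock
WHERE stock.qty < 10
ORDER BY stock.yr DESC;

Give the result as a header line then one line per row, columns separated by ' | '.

== RESULT ==
stock.yr
8
6
3

Derivation:
After WHERE (3 rows):
stock.yr | stock.qty
6 | 8
8 | 9
3 | 4
After SELECT (3 rows):
stock.yr
6
8
3
After ORDER BY (3 rows):
stock.yr
8
6
3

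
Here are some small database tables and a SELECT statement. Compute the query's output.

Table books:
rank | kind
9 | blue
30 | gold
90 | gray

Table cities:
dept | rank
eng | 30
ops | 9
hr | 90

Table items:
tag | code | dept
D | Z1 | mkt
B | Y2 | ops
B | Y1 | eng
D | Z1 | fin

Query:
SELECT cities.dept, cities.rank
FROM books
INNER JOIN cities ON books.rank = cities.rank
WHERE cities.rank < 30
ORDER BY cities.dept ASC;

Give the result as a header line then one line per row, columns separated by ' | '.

== RESULT ==
cities.dept | cities.rank
ops | 9

Derivation:
After JOIN cities (3 rows):
books.rank | books.kind | cities.dept | cities.rank
9 | blue | ops | 9
30 | gold | eng | 30
90 | gray | hr | 90
After WHERE (1 rows):
books.rank | books.kind | cities.dept | cities.rank
9 | blue | ops | 9
After SELECT (1 rows):
cities.dept | cities.rank
ops | 9
After ORDER BY (1 rows):
cities.dept | cities.rank
ops | 9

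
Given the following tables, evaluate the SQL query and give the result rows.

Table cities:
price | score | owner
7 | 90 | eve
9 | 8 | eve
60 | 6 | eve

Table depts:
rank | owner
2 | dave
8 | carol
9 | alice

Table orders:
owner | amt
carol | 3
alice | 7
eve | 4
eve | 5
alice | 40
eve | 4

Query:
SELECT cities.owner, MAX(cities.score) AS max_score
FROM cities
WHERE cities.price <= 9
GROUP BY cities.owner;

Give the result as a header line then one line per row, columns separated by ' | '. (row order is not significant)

After WHERE (2 rows):
cities.price | cities.score | cities.owner
7 | 90 | eve
9 | 8 | eve
After GROUP BY (1 rows):
cities.owner | max_score
eve | 90

== RESULT ==
cities.owner | max_score
eve | 90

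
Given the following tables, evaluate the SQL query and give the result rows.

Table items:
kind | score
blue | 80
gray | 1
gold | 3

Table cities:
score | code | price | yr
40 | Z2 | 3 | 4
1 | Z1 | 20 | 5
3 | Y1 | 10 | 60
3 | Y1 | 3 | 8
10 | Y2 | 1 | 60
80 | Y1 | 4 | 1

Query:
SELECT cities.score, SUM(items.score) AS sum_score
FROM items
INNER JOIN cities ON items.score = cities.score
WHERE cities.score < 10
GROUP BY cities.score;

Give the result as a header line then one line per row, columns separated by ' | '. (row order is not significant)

== RESULT ==
cities.score | sum_score
1 | 1
3 | 6

Derivation:
After JOIN cities (4 rows):
items.kind | items.score | cities.score | cities.code | cities.price | cities.yr
blue | 80 | 80 | Y1 | 4 | 1
gray | 1 | 1 | Z1 | 20 | 5
gold | 3 | 3 | Y1 | 10 | 60
gold | 3 | 3 | Y1 | 3 | 8
After WHERE (3 rows):
items.kind | items.score | cities.score | cities.code | cities.price | cities.yr
gray | 1 | 1 | Z1 | 20 | 5
gold | 3 | 3 | Y1 | 10 | 60
gold | 3 | 3 | Y1 | 3 | 8
After GROUP BY (2 rows):
cities.score | sum_score
1 | 1
3 | 6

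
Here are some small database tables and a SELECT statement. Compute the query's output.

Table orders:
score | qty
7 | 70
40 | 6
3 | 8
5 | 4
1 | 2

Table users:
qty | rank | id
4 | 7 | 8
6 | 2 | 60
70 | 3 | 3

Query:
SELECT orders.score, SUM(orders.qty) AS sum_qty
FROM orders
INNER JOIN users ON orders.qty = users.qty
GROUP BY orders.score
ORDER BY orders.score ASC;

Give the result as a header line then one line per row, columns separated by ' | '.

== RESULT ==
orders.score | sum_qty
5 | 4
7 | 70
40 | 6

Derivation:
After JOIN users (3 rows):
orders.score | orders.qty | users.qty | users.rank | users.id
7 | 70 | 70 | 3 | 3
40 | 6 | 6 | 2 | 60
5 | 4 | 4 | 7 | 8
After GROUP BY (3 rows):
orders.score | sum_qty
7 | 70
40 | 6
5 | 4
After ORDER BY (3 rows):
orders.score | sum_qty
5 | 4
7 | 70
40 | 6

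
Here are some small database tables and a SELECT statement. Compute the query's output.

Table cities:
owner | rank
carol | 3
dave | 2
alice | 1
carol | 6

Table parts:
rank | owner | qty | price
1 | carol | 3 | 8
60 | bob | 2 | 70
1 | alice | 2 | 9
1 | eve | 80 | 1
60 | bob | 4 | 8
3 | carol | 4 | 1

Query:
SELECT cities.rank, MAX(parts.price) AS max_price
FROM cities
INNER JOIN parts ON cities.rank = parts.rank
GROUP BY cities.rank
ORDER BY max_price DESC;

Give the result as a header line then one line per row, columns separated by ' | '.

After JOIN parts (4 rows):
cities.owner | cities.rank | parts.rank | parts.owner | parts.qty | parts.price
carol | 3 | 3 | carol | 4 | 1
alice | 1 | 1 | carol | 3 | 8
alice | 1 | 1 | alice | 2 | 9
alice | 1 | 1 | eve | 80 | 1
After GROUP BY (2 rows):
cities.rank | max_price
3 | 1
1 | 9
After ORDER BY (2 rows):
cities.rank | max_price
1 | 9
3 | 1

== RESULT ==
cities.rank | max_price
1 | 9
3 | 1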